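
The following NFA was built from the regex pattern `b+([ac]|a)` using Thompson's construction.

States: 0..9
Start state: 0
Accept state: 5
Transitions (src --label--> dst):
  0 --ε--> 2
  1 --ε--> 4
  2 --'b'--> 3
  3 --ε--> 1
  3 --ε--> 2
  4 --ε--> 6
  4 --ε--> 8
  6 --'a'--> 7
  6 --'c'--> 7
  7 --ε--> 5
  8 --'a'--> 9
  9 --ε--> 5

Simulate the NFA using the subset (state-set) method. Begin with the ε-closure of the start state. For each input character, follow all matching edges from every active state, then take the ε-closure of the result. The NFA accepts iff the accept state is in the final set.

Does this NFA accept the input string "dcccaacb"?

start: ε-closure({0}) = {0,2}
'd' @ 1: {}  — state set empty
rest 'cccaacb' ignored (set empty)
final: {}; accept 5 not in set

Answer: REJECT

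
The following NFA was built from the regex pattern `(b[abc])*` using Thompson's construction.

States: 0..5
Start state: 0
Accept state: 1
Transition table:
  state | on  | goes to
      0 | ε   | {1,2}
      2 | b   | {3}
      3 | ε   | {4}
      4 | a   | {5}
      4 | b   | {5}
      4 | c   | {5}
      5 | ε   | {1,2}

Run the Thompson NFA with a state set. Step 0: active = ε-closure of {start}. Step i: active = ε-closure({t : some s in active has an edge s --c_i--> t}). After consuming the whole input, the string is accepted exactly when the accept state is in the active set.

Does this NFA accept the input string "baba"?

Answer: ACCEPT

Trace:
S₀ = ε-closure({0}) = {0,1,2}
'b' @ 1: {3,4}
'a' @ 2: {1,2,5}  ✓accept
'b' @ 3: {3,4}
'a' @ 4: {1,2,5}  ✓accept
final: {1,2,5}; accept 1 in set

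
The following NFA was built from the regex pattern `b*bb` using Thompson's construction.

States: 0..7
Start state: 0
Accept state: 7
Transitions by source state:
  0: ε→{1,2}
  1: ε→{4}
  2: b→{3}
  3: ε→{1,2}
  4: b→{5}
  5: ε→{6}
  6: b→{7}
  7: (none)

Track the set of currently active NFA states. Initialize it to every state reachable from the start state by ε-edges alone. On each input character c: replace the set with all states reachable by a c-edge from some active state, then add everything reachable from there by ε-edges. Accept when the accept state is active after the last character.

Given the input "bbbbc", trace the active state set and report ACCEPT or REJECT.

Answer: REJECT

Derivation:
initial (ε-close {0}): {0,1,2,4}
'b' @ 1: {1,2,3,4,5,6}
'b' @ 2: {1,2,3,4,5,6,7}  ✓accept
'b' @ 3: {1,2,3,4,5,6,7}  ✓accept
'b' @ 4: {1,2,3,4,5,6,7}  ✓accept
'c' @ 5: {}  — dead — no transitions
end set {} — state 7 not in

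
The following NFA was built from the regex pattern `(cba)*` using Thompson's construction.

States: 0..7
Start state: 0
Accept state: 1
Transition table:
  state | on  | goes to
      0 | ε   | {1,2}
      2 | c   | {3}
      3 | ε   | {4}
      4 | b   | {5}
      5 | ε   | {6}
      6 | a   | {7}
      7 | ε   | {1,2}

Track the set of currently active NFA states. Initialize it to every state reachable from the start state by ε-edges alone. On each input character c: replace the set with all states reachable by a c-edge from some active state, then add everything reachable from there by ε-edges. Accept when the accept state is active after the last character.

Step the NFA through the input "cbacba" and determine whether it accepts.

initial (ε-close {0}): {0,1,2}
'c' @ 1: {3,4}
'b' @ 2: {5,6}
'a' @ 3: {1,2,7}  ✓accept
'c' @ 4: {3,4}
'b' @ 5: {5,6}
'a' @ 6: {1,2,7}  ✓accept
end set {1,2,7} — state 1 in

Answer: ACCEPT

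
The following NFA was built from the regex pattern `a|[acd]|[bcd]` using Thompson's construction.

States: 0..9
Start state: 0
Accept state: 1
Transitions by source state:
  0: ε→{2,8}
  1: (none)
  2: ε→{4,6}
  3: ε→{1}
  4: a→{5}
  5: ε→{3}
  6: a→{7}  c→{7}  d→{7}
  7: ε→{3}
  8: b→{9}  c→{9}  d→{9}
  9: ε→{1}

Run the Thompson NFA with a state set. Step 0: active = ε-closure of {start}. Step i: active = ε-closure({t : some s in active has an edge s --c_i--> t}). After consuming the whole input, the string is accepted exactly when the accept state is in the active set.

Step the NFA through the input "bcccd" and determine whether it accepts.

Answer: REJECT

Derivation:
S₀ = ε-closure({0}) = {0,2,4,6,8}
'b' @ 1: {1,9}  [accepting]
'c' @ 2: {}  — state set empty
rest 'ccd' ignored (set empty)
final: {}; accept 1 not in set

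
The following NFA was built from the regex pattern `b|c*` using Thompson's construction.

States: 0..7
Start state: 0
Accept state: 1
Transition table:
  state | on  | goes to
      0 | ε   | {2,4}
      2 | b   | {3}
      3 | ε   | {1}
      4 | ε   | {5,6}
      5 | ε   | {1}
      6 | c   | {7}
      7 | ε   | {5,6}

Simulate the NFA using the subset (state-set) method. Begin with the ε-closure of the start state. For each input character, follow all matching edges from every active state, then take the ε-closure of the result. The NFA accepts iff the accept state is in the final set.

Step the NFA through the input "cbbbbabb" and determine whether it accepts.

Answer: REJECT

Trace:
start: ε-closure({0}) = {0,1,2,4,5,6}
'c' @ 1: {1,5,6,7}  (accept∈set)
'b' @ 2: {}  — dead — no transitions
rest 'bbbabb' ignored (set empty)
after full input: {}  (accept=1 not in)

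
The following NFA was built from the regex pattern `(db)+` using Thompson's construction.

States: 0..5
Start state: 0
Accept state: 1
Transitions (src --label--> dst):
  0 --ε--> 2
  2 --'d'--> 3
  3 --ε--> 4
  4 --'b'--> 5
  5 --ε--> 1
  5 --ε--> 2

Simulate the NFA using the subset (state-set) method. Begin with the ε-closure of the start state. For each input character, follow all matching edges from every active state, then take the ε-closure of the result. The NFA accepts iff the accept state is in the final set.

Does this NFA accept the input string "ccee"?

Answer: REJECT

Steps:
S₀ = ε-closure({0}) = {0,2}
'c' @ 1: {}  — dead — no transitions
rest 'cee' ignored (set empty)
final: {}; accept 1 not in set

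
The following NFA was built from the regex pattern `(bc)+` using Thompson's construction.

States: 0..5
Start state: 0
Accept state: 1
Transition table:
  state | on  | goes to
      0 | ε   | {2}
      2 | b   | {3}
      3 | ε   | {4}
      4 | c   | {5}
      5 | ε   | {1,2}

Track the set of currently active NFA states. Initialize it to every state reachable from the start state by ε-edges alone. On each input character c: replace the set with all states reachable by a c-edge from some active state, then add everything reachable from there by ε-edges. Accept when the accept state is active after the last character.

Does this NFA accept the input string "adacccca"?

start: ε-closure({0}) = {0,2}
'a' @ 1: {}  — dead — no transitions
rest 'dacccca' ignored (set empty)
after full input: {}  (accept=1 not in)

Answer: REJECT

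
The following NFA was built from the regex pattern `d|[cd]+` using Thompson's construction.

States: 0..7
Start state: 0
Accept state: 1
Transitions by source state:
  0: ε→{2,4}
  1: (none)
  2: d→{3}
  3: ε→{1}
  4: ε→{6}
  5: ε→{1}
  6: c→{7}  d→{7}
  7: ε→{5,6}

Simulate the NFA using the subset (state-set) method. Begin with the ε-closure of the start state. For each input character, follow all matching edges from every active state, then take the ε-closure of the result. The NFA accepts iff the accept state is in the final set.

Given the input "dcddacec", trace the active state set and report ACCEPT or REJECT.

initial (ε-close {0}): {0,2,4,6}
'd' @ 1: {1,3,5,6,7}  [accepting]
'c' @ 2: {1,5,6,7}  [accepting]
'd' @ 3: {1,5,6,7}  [accepting]
'd' @ 4: {1,5,6,7}  [accepting]
'a' @ 5: {}  — state set empty
rest 'cec' ignored (set empty)
after full input: {}  (accept=1 not in)

Answer: REJECT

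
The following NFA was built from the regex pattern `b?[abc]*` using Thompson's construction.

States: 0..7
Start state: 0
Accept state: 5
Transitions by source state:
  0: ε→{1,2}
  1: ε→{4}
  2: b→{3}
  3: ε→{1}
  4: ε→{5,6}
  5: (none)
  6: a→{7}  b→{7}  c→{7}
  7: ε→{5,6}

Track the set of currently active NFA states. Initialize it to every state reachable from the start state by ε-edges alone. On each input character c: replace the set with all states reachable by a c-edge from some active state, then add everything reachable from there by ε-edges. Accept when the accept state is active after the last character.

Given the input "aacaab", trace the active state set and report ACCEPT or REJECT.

S₀ = ε-closure({0}) = {0,1,2,4,5,6}
'a' @ 1: {5,6,7}  [accepting]
'a' @ 2: {5,6,7}  [accepting]
'c' @ 3: {5,6,7}  [accepting]
'a' @ 4: {5,6,7}  [accepting]
'a' @ 5: {5,6,7}  [accepting]
'b' @ 6: {5,6,7}  [accepting]
after full input: {5,6,7}  (accept=5 in)

Answer: ACCEPT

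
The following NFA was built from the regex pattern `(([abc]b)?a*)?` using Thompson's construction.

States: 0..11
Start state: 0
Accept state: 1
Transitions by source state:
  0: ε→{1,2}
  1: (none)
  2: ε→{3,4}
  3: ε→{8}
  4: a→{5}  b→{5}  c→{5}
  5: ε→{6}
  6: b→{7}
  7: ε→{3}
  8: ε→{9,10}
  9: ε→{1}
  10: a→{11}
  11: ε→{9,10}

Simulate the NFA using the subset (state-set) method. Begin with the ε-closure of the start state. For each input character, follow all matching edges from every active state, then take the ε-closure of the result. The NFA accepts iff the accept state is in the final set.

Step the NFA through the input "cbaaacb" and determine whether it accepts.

start: ε-closure({0}) = {0,1,2,3,4,8,9,10}
'c' @ 1: {5,6}
'b' @ 2: {1,3,7,8,9,10}  [accepting]
'a' @ 3: {1,9,10,11}  [accepting]
'a' @ 4: {1,9,10,11}  [accepting]
'a' @ 5: {1,9,10,11}  [accepting]
'c' @ 6: {}  — dead — no transitions
rest 'b' ignored (set empty)
after full input: {}  (accept=1 not in)

Answer: REJECT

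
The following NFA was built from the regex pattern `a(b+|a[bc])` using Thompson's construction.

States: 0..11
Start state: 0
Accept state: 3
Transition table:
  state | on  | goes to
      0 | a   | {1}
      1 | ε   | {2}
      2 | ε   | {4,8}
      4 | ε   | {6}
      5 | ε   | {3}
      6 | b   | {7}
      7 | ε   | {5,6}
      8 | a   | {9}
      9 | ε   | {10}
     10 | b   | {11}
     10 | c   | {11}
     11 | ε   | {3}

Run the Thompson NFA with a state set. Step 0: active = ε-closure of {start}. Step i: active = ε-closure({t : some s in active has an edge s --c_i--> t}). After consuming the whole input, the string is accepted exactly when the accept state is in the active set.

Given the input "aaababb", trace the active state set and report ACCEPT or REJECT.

S₀ = ε-closure({0}) = {0}
'a' @ 1: {1,2,4,6,8}
'a' @ 2: {9,10}
'a' @ 3: {}  — state set empty
rest 'babb' ignored (set empty)
end set {} — state 3 not in

Answer: REJECT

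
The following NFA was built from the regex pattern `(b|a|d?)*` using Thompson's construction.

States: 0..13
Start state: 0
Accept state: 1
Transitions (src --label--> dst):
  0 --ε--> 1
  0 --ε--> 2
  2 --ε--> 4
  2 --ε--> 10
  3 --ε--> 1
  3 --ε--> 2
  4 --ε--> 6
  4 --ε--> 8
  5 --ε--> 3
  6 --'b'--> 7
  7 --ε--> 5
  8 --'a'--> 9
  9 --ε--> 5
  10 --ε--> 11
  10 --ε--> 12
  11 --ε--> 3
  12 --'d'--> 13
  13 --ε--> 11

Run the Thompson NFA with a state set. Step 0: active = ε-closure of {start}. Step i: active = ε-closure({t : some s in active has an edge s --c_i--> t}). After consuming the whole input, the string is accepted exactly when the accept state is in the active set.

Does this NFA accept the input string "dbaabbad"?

Answer: ACCEPT

Derivation:
start: ε-closure({0}) = {0,1,2,3,4,6,8,10,11,12}
'd' @ 1: {1,2,3,4,6,8,10,11,12,13}  (accept∈set)
'b' @ 2: {1,2,3,4,5,6,7,8,10,11,12}  (accept∈set)
'a' @ 3: {1,2,3,4,5,6,8,9,10,11,12}  (accept∈set)
'a' @ 4: {1,2,3,4,5,6,8,9,10,11,12}  (accept∈set)
'b' @ 5: {1,2,3,4,5,6,7,8,10,11,12}  (accept∈set)
'b' @ 6: {1,2,3,4,5,6,7,8,10,11,12}  (accept∈set)
'a' @ 7: {1,2,3,4,5,6,8,9,10,11,12}  (accept∈set)
'd' @ 8: {1,2,3,4,6,8,10,11,12,13}  (accept∈set)
end set {1,2,3,4,6,8,10,11,12,13} — state 1 in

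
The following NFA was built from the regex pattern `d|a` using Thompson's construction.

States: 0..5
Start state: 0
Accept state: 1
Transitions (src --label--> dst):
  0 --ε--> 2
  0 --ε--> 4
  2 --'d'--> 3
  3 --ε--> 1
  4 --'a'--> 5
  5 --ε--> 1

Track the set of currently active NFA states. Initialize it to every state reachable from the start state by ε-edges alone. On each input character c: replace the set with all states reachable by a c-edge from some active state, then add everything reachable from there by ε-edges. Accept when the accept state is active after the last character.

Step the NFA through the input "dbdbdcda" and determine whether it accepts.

start: ε-closure({0}) = {0,2,4}
'd' @ 1: {1,3}  [accepting]
'b' @ 2: {}  — state set empty
rest 'dbdcda' ignored (set empty)
after full input: {}  (accept=1 not in)

Answer: REJECT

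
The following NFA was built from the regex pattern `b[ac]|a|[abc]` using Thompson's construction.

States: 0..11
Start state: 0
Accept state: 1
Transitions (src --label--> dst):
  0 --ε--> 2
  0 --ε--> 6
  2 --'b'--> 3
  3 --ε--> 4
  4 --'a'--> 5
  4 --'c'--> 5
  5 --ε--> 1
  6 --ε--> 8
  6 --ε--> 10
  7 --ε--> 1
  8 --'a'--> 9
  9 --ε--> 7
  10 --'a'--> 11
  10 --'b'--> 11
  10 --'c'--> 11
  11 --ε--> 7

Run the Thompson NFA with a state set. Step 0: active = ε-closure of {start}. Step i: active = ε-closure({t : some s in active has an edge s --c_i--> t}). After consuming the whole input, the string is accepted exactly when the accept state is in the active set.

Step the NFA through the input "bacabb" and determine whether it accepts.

Answer: REJECT

Trace:
S₀ = ε-closure({0}) = {0,2,6,8,10}
'b' @ 1: {1,3,4,7,11}  (accept∈set)
'a' @ 2: {1,5}  (accept∈set)
'c' @ 3: {}  — state set empty
rest 'abb' ignored (set empty)
after full input: {}  (accept=1 not in)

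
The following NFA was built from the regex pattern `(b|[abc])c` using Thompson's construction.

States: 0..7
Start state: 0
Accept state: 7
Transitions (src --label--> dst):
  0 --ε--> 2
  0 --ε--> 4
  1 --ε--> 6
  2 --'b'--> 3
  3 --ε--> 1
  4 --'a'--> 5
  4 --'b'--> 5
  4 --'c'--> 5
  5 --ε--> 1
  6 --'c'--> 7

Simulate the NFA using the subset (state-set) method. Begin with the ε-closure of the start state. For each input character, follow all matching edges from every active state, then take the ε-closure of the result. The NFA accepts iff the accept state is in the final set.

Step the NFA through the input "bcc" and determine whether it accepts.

Answer: REJECT

Trace:
start: ε-closure({0}) = {0,2,4}
'b' @ 1: {1,3,5,6}
'c' @ 2: {7}  [accepting]
'c' @ 3: {}  — no active states
end set {} — state 7 not in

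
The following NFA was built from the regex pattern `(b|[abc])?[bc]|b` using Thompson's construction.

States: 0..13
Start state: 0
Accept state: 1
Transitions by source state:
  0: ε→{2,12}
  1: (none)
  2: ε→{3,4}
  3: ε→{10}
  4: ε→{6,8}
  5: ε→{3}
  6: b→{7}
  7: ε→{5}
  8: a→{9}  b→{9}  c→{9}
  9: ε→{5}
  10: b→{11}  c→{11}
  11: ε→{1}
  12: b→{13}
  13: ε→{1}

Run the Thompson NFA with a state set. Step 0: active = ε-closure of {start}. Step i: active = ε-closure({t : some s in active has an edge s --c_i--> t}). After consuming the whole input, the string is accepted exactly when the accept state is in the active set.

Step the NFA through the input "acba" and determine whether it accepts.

S₀ = ε-closure({0}) = {0,2,3,4,6,8,10,12}
'a' @ 1: {3,5,9,10}
'c' @ 2: {1,11}  [accepting]
'b' @ 3: {}  — dead — no transitions
rest 'a' ignored (set empty)
final: {}; accept 1 not in set

Answer: REJECT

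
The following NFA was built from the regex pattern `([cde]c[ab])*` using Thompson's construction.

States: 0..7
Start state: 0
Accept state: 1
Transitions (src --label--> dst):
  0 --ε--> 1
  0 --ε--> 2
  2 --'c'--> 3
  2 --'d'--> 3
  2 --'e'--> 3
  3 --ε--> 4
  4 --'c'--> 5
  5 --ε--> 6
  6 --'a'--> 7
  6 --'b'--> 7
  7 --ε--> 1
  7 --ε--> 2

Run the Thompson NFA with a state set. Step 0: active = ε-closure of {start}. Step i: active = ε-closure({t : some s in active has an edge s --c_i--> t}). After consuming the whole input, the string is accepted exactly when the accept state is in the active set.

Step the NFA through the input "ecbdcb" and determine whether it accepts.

Answer: ACCEPT

Trace:
start: ε-closure({0}) = {0,1,2}
'e' @ 1: {3,4}
'c' @ 2: {5,6}
'b' @ 3: {1,2,7}  [accepting]
'd' @ 4: {3,4}
'c' @ 5: {5,6}
'b' @ 6: {1,2,7}  [accepting]
end set {1,2,7} — state 1 in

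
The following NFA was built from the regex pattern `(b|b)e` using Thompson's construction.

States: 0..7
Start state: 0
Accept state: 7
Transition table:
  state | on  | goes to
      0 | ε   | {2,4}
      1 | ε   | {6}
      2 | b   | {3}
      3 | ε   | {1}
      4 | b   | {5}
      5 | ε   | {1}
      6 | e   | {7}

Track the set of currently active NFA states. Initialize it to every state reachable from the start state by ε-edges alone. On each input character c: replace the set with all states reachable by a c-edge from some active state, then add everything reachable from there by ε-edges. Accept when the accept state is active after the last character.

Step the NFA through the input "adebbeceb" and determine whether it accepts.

Answer: REJECT

Trace:
start: ε-closure({0}) = {0,2,4}
'a' @ 1: {}  — state set empty
rest 'debbeceb' ignored (set empty)
after full input: {}  (accept=7 not in)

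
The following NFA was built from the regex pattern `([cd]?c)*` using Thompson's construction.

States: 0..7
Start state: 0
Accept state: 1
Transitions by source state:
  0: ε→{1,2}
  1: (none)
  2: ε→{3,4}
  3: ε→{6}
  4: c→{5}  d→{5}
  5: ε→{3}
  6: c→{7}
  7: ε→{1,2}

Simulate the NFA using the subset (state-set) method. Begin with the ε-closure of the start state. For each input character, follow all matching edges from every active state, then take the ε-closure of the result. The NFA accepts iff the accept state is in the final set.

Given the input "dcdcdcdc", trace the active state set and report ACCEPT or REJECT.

S₀ = ε-closure({0}) = {0,1,2,3,4,6}
'd' @ 1: {3,5,6}
'c' @ 2: {1,2,3,4,6,7}  (accept∈set)
'd' @ 3: {3,5,6}
'c' @ 4: {1,2,3,4,6,7}  (accept∈set)
'd' @ 5: {3,5,6}
'c' @ 6: {1,2,3,4,6,7}  (accept∈set)
'd' @ 7: {3,5,6}
'c' @ 8: {1,2,3,4,6,7}  (accept∈set)
final: {1,2,3,4,6,7}; accept 1 in set

Answer: ACCEPT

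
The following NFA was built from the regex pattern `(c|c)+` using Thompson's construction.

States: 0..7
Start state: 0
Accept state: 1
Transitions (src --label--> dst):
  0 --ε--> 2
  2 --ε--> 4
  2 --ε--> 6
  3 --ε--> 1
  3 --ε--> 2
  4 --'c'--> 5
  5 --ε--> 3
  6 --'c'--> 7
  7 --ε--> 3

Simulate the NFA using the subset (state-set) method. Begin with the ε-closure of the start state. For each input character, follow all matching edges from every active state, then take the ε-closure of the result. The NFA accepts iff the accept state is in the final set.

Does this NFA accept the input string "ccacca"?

Answer: REJECT

Steps:
start: ε-closure({0}) = {0,2,4,6}
'c' @ 1: {1,2,3,4,5,6,7}  (accept∈set)
'c' @ 2: {1,2,3,4,5,6,7}  (accept∈set)
'a' @ 3: {}  — state set empty
rest 'cca' ignored (set empty)
after full input: {}  (accept=1 not in)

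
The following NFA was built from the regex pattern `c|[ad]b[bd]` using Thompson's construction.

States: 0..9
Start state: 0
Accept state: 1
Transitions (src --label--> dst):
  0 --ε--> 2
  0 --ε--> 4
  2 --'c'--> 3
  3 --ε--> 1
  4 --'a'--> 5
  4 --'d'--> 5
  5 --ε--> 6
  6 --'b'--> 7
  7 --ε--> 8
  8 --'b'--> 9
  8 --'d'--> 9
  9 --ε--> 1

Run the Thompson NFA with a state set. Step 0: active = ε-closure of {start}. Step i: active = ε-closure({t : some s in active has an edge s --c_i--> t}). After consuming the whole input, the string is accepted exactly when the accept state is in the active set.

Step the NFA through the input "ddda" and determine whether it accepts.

start: ε-closure({0}) = {0,2,4}
'd' @ 1: {5,6}
'd' @ 2: {}  — dead — no transitions
rest 'da' ignored (set empty)
final: {}; accept 1 not in set

Answer: REJECT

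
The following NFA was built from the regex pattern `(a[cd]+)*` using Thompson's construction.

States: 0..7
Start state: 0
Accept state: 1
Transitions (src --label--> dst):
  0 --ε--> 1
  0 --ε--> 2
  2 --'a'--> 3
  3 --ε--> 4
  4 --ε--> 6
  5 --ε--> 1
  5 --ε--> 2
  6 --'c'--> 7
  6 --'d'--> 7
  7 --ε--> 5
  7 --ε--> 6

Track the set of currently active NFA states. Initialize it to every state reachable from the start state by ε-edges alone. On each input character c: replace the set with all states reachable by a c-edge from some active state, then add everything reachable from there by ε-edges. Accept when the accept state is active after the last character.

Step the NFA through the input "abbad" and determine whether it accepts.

initial (ε-close {0}): {0,1,2}
'a' @ 1: {3,4,6}
'b' @ 2: {}  — dead — no transitions
rest 'bad' ignored (set empty)
after full input: {}  (accept=1 not in)

Answer: REJECT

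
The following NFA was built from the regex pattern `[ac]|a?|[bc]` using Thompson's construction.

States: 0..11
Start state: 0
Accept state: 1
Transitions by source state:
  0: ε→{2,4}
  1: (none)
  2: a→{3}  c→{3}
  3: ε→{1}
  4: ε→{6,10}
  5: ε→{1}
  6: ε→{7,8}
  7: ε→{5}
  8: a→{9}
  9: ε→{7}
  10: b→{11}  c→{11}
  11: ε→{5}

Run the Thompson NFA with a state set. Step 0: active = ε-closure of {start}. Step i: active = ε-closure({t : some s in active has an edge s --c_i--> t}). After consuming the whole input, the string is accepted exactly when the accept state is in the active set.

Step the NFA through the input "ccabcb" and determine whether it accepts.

Answer: REJECT

Steps:
initial (ε-close {0}): {0,1,2,4,5,6,7,8,10}
'c' @ 1: {1,3,5,11}  [accepting]
'c' @ 2: {}  — no active states
rest 'abcb' ignored (set empty)
final: {}; accept 1 not in set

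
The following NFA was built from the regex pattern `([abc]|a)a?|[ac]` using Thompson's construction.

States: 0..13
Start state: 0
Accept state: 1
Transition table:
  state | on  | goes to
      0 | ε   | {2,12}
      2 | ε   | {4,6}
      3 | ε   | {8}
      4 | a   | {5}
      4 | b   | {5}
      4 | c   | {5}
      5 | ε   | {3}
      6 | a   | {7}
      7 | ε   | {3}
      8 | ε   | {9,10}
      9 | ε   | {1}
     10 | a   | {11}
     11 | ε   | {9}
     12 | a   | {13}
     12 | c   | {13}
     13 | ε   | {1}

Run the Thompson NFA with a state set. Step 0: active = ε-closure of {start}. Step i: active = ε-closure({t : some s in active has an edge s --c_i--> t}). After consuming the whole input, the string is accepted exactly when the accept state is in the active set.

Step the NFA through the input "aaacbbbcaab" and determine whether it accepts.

Answer: REJECT

Trace:
S₀ = ε-closure({0}) = {0,2,4,6,12}
'a' @ 1: {1,3,5,7,8,9,10,13}  ✓accept
'a' @ 2: {1,9,11}  ✓accept
'a' @ 3: {}  — state set empty
rest 'cbbbcaab' ignored (set empty)
end set {} — state 1 not in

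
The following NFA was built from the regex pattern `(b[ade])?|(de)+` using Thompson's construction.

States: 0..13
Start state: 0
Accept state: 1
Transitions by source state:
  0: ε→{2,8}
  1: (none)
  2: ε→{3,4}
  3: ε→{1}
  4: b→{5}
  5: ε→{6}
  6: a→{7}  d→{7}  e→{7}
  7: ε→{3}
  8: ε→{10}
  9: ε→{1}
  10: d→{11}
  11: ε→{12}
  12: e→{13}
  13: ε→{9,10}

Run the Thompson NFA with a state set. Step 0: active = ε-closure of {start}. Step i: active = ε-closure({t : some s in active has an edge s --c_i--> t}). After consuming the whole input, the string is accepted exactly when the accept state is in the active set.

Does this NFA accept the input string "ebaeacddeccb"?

S₀ = ε-closure({0}) = {0,1,2,3,4,8,10}
'e' @ 1: {}  — state set empty
rest 'baeacddeccb' ignored (set empty)
final: {}; accept 1 not in set

Answer: REJECT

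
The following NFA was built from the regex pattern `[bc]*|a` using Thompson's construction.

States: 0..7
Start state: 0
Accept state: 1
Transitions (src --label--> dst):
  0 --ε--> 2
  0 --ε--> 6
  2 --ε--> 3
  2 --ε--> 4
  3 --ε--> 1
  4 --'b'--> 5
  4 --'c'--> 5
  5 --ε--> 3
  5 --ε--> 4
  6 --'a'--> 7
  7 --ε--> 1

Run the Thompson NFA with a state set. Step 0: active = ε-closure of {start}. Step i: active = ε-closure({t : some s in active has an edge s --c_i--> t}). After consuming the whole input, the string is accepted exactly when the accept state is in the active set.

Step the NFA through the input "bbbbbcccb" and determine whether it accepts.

start: ε-closure({0}) = {0,1,2,3,4,6}
'b' @ 1: {1,3,4,5}  (accept∈set)
'b' @ 2: {1,3,4,5}  (accept∈set)
'b' @ 3: {1,3,4,5}  (accept∈set)
'b' @ 4: {1,3,4,5}  (accept∈set)
'b' @ 5: {1,3,4,5}  (accept∈set)
'c' @ 6: {1,3,4,5}  (accept∈set)
'c' @ 7: {1,3,4,5}  (accept∈set)
'c' @ 8: {1,3,4,5}  (accept∈set)
'b' @ 9: {1,3,4,5}  (accept∈set)
end set {1,3,4,5} — state 1 in

Answer: ACCEPT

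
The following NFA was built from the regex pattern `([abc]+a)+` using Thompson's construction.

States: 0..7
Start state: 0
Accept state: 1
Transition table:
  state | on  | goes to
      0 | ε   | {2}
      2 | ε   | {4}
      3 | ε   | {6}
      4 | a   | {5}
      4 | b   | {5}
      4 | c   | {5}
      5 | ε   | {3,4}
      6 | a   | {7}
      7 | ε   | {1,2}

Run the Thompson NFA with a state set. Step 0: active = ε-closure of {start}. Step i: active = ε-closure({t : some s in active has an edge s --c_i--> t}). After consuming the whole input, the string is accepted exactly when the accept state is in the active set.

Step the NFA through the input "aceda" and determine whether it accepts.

Answer: REJECT

Steps:
initial (ε-close {0}): {0,2,4}
'a' @ 1: {3,4,5,6}
'c' @ 2: {3,4,5,6}
'e' @ 3: {}  — dead — no transitions
rest 'da' ignored (set empty)
final: {}; accept 1 not in set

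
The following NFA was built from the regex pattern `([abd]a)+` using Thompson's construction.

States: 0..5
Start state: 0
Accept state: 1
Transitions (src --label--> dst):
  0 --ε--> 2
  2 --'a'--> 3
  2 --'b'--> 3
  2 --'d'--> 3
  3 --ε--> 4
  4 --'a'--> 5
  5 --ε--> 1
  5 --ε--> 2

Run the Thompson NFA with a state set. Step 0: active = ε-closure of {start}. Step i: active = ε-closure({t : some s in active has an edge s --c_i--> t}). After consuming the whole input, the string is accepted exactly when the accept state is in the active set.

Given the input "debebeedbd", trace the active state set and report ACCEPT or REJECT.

Answer: REJECT

Steps:
start: ε-closure({0}) = {0,2}
'd' @ 1: {3,4}
'e' @ 2: {}  — no active states
rest 'bebeedbd' ignored (set empty)
end set {} — state 1 not in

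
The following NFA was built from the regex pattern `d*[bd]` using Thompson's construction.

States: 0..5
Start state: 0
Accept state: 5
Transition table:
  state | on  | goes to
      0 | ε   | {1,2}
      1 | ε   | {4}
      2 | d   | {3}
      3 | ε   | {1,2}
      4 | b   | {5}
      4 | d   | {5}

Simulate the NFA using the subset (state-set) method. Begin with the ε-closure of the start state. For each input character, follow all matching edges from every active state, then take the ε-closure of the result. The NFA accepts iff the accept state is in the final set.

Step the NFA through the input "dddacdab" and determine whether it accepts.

start: ε-closure({0}) = {0,1,2,4}
'd' @ 1: {1,2,3,4,5}  ✓accept
'd' @ 2: {1,2,3,4,5}  ✓accept
'd' @ 3: {1,2,3,4,5}  ✓accept
'a' @ 4: {}  — no active states
rest 'cdab' ignored (set empty)
end set {} — state 5 not in

Answer: REJECT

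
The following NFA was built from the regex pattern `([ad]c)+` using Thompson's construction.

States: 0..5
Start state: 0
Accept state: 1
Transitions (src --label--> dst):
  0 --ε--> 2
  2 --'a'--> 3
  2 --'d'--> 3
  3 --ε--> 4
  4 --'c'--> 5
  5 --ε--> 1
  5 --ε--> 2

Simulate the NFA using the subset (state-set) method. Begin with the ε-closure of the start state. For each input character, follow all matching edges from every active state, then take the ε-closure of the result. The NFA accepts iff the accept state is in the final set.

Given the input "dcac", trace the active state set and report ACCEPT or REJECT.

Answer: ACCEPT

Derivation:
initial (ε-close {0}): {0,2}
'd' @ 1: {3,4}
'c' @ 2: {1,2,5}  (accept∈set)
'a' @ 3: {3,4}
'c' @ 4: {1,2,5}  (accept∈set)
end set {1,2,5} — state 1 in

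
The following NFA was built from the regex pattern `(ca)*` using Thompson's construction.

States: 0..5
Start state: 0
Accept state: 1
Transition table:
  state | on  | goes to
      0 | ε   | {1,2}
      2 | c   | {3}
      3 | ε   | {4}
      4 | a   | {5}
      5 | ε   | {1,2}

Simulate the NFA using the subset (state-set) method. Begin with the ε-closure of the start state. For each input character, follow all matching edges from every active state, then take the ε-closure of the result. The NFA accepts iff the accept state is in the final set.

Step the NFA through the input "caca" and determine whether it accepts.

S₀ = ε-closure({0}) = {0,1,2}
'c' @ 1: {3,4}
'a' @ 2: {1,2,5}  [accepting]
'c' @ 3: {3,4}
'a' @ 4: {1,2,5}  [accepting]
final: {1,2,5}; accept 1 in set

Answer: ACCEPT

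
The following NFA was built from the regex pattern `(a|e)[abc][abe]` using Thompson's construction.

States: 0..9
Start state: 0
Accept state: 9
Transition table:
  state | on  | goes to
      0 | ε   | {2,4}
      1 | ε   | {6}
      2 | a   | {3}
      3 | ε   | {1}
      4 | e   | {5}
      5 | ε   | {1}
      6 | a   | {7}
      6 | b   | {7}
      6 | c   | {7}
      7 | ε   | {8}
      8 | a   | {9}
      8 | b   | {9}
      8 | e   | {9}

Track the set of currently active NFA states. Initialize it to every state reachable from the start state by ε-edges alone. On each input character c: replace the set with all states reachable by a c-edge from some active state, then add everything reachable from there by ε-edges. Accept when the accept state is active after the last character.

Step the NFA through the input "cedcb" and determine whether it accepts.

start: ε-closure({0}) = {0,2,4}
'c' @ 1: {}  — state set empty
rest 'edcb' ignored (set empty)
end set {} — state 9 not in

Answer: REJECT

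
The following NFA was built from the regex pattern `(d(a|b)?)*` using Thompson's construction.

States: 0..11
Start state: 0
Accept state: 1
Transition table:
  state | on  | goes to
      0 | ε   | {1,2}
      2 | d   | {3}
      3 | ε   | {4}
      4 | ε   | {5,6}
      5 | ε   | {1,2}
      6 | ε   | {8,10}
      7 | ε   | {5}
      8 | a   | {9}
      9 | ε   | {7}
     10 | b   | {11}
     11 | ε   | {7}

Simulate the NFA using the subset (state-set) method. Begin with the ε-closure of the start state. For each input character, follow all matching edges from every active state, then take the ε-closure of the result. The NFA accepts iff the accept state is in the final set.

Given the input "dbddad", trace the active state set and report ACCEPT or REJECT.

S₀ = ε-closure({0}) = {0,1,2}
'd' @ 1: {1,2,3,4,5,6,8,10}  ✓accept
'b' @ 2: {1,2,5,7,11}  ✓accept
'd' @ 3: {1,2,3,4,5,6,8,10}  ✓accept
'd' @ 4: {1,2,3,4,5,6,8,10}  ✓accept
'a' @ 5: {1,2,5,7,9}  ✓accept
'd' @ 6: {1,2,3,4,5,6,8,10}  ✓accept
end set {1,2,3,4,5,6,8,10} — state 1 in

Answer: ACCEPT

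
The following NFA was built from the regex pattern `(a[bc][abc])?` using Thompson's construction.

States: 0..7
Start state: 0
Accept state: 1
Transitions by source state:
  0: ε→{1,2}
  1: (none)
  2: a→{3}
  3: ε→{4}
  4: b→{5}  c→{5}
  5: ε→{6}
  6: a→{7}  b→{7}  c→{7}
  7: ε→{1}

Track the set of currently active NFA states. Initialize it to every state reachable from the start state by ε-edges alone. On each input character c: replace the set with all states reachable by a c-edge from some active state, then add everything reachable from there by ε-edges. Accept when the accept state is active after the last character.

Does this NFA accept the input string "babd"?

start: ε-closure({0}) = {0,1,2}
'b' @ 1: {}  — no active states
rest 'abd' ignored (set empty)
end set {} — state 1 not in

Answer: REJECT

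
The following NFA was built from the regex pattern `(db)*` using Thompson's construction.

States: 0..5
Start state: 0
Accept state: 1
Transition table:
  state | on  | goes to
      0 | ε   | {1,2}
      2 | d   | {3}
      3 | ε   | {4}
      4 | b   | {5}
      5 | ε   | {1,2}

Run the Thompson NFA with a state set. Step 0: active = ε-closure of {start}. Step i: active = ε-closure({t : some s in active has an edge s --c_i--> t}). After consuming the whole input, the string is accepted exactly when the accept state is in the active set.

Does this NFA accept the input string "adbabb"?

Answer: REJECT

Trace:
initial (ε-close {0}): {0,1,2}
'a' @ 1: {}  — state set empty
rest 'dbabb' ignored (set empty)
end set {} — state 1 not in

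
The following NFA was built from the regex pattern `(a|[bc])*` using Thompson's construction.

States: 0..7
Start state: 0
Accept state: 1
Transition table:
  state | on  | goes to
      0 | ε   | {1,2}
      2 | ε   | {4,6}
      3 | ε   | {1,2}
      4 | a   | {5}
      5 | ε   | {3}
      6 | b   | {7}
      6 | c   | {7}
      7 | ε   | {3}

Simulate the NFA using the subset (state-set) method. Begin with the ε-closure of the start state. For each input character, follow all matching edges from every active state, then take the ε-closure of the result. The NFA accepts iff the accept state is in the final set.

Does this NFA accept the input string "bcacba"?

Answer: ACCEPT

Steps:
initial (ε-close {0}): {0,1,2,4,6}
'b' @ 1: {1,2,3,4,6,7}  ✓accept
'c' @ 2: {1,2,3,4,6,7}  ✓accept
'a' @ 3: {1,2,3,4,5,6}  ✓accept
'c' @ 4: {1,2,3,4,6,7}  ✓accept
'b' @ 5: {1,2,3,4,6,7}  ✓accept
'a' @ 6: {1,2,3,4,5,6}  ✓accept
final: {1,2,3,4,5,6}; accept 1 in set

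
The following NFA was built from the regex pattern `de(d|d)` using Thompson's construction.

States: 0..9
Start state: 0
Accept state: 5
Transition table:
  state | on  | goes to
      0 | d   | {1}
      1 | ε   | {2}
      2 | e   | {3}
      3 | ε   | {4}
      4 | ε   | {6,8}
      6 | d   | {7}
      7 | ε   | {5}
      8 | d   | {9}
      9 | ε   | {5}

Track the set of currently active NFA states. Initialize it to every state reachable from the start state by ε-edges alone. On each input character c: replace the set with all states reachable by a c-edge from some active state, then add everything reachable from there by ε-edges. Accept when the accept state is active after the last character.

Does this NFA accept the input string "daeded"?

Answer: REJECT

Steps:
S₀ = ε-closure({0}) = {0}
'd' @ 1: {1,2}
'a' @ 2: {}  — no active states
rest 'eded' ignored (set empty)
after full input: {}  (accept=5 not in)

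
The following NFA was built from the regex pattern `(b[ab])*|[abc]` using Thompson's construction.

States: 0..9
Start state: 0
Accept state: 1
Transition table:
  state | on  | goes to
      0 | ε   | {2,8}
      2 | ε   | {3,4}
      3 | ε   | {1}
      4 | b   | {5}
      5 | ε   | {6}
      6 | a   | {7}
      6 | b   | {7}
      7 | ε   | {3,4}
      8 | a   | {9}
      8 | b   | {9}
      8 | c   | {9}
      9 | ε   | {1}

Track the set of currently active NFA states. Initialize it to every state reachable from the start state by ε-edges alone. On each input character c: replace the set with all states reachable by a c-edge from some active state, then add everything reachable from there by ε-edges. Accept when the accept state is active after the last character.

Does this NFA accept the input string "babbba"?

Answer: ACCEPT

Trace:
initial (ε-close {0}): {0,1,2,3,4,8}
'b' @ 1: {1,5,6,9}  ✓accept
'a' @ 2: {1,3,4,7}  ✓accept
'b' @ 3: {5,6}
'b' @ 4: {1,3,4,7}  ✓accept
'b' @ 5: {5,6}
'a' @ 6: {1,3,4,7}  ✓accept
final: {1,3,4,7}; accept 1 in set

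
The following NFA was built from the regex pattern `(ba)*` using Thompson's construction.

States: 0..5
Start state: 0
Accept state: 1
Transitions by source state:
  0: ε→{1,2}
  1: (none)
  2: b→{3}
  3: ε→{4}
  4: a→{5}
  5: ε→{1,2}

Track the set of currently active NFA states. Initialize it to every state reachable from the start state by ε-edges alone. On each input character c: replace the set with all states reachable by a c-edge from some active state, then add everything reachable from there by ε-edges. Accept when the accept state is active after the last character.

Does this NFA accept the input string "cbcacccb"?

start: ε-closure({0}) = {0,1,2}
'c' @ 1: {}  — no active states
rest 'bcacccb' ignored (set empty)
after full input: {}  (accept=1 not in)

Answer: REJECT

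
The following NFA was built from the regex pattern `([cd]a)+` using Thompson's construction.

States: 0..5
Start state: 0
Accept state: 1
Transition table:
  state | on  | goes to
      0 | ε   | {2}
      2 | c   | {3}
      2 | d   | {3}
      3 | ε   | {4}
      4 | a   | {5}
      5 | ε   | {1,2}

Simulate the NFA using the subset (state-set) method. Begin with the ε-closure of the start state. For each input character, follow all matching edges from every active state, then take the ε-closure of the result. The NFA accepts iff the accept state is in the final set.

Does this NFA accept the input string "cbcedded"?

start: ε-closure({0}) = {0,2}
'c' @ 1: {3,4}
'b' @ 2: {}  — state set empty
rest 'cedded' ignored (set empty)
after full input: {}  (accept=1 not in)

Answer: REJECT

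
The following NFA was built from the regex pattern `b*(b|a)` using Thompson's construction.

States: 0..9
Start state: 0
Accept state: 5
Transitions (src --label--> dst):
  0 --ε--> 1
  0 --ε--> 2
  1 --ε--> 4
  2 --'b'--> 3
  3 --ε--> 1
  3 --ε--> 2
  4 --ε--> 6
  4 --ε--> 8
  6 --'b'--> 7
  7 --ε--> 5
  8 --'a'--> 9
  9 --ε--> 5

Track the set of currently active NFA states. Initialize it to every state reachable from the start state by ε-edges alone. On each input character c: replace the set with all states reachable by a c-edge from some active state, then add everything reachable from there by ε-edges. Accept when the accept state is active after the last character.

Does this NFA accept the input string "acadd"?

start: ε-closure({0}) = {0,1,2,4,6,8}
'a' @ 1: {5,9}  (accept∈set)
'c' @ 2: {}  — dead — no transitions
rest 'add' ignored (set empty)
after full input: {}  (accept=5 not in)

Answer: REJECT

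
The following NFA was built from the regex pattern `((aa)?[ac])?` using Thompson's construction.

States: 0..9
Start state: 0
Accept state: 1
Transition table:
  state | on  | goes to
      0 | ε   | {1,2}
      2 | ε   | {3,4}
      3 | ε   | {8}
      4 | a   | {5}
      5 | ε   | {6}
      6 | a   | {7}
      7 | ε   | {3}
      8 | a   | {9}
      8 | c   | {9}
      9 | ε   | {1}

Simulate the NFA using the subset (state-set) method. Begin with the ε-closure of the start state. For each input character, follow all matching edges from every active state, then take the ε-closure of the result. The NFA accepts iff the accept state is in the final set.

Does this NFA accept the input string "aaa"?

Answer: ACCEPT

Derivation:
start: ε-closure({0}) = {0,1,2,3,4,8}
'a' @ 1: {1,5,6,9}  ✓accept
'a' @ 2: {3,7,8}
'a' @ 3: {1,9}  ✓accept
final: {1,9}; accept 1 in set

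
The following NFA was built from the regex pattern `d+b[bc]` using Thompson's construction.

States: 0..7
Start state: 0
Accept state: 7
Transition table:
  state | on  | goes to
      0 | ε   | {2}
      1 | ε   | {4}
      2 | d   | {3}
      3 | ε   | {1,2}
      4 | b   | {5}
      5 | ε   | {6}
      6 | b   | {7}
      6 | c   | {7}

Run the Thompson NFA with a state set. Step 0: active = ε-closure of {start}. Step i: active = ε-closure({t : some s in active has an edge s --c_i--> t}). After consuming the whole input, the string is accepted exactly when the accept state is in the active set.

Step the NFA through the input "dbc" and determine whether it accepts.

Answer: ACCEPT

Steps:
initial (ε-close {0}): {0,2}
'd' @ 1: {1,2,3,4}
'b' @ 2: {5,6}
'c' @ 3: {7}  ✓accept
final: {7}; accept 7 in set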